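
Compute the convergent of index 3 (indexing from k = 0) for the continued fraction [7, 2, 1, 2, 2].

59/8

Using pₖ = aₖpₖ₋₁ + pₖ₋₂, qₖ = aₖqₖ₋₁ + qₖ₋₂ (with p₋₁=1, p₋₂=0, q₋₁=0, q₋₂=1):
  k=0: a=7, p=7, q=1
  k=1: a=2, p=15, q=2
  k=2: a=1, p=22, q=3
  k=3: a=2, p=59, q=8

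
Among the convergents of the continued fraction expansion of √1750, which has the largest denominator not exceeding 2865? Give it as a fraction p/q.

√1750 = [41; 1, 4, 1, 82, …] (period length 4).
Convergents:
  p_0/q_0 = 41/1
  p_1/q_1 = 42/1
  p_2/q_2 = 209/5
  p_3/q_3 = 251/6
  p_4/q_4 = 20791/497
  p_5/q_5 = 21042/503
  p_6/q_6 = 104959/2509
  p_7/q_7 = 126001/3012
q_6 = 2509 ≤ 2865 < 3012 = q_7, so the answer is 104959/2509.

104959/2509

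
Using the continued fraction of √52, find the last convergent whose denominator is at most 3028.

9223/1279

√52 = [7; 4, 1, 2, 1, 4, 14, …] (period length 6).
Convergents:
  p_0/q_0 = 7/1
  p_1/q_1 = 29/4
  p_2/q_2 = 36/5
  p_3/q_3 = 101/14
  p_4/q_4 = 137/19
  p_5/q_5 = 649/90
  p_6/q_6 = 9223/1279
  p_7/q_7 = 37541/5206
q_6 = 1279 ≤ 3028 < 5206 = q_7, so the answer is 9223/1279.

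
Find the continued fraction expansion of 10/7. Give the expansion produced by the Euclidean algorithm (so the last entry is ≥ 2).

[1; 2, 3]

10 = 1×7 + 3
7 = 2×3 + 1
3 = 3×1 + 0  (stop)
So 10/7 = [1; 2, 3].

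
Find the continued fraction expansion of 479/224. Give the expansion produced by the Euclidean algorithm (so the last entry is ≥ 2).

[2; 7, 4, 2, 3]

479 = 2×224 + 31
224 = 7×31 + 7
31 = 4×7 + 3
7 = 2×3 + 1
3 = 3×1 + 0  (stop)
So 479/224 = [2; 7, 4, 2, 3].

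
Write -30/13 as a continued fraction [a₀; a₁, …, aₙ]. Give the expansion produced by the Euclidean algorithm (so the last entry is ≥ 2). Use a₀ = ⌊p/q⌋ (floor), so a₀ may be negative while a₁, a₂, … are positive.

-30 = -3*13 + 9
13 = 1*9 + 4
9 = 2*4 + 1
4 = 4*1 + 0  (stop)
So -30/13 = [-3; 1, 2, 4].

[-3; 1, 2, 4]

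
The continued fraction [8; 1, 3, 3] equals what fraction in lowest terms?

Using pₖ = aₖpₖ₋₁ + pₖ₋₂ and qₖ = aₖqₖ₋₁ + qₖ₋₂:
  k=0: a=8, p=8, q=1
  k=1: a=1, p=9, q=1
  k=2: a=3, p=35, q=4
  k=3: a=3, p=114, q=13

114/13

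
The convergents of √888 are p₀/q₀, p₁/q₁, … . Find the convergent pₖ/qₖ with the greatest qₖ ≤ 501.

√888 = [29; 1, 3, 1, 58, …] (period length 4).
Convergents:
  p_0/q_0 = 29/1
  p_1/q_1 = 30/1
  p_2/q_2 = 119/4
  p_3/q_3 = 149/5
  p_4/q_4 = 8761/294
  p_5/q_5 = 8910/299
  p_6/q_6 = 35491/1191
q_5 = 299 ≤ 501 < 1191 = q_6, so the answer is 8910/299.

8910/299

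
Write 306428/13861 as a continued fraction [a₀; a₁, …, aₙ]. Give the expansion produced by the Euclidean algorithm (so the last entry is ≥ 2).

306428 = 22×13861 + 1486
13861 = 9×1486 + 487
1486 = 3×487 + 25
487 = 19×25 + 12
25 = 2×12 + 1
12 = 12×1 + 0  (stop)
So 306428/13861 = [22; 9, 3, 19, 2, 12].

[22; 9, 3, 19, 2, 12]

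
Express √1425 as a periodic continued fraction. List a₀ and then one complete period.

a₀ = ⌊√1425⌋ = 37.
With m₀=0, d₀=1 and mₖ₊₁ = dₖaₖ − mₖ, dₖ₊₁ = (n − mₖ₊₁²)/dₖ, aₖ₊₁ = ⌊(a₀+mₖ₊₁)/dₖ₊₁⌋:
  k=1: m=37, d=56, a=1
  k=2: m=19, d=19, a=2
  k=3: m=19, d=56, a=1
  k=4: m=37, d=1, a=74
d=1 and a=2a₀=74 at k=4, so the next step gives (m, d) = (37, 56) again — its k=1 value — and the period has length 4.

[37; 1, 2, 1, 74]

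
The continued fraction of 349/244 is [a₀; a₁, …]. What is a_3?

349 = 1·244 + 105   →  a_0 = 1
244 = 2·105 + 34   →  a_1 = 2
105 = 3·34 + 3   →  a_2 = 3
34 = 11·3 + 1   →  a_3 = 11

11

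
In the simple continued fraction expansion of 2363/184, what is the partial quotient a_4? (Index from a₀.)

2363 = 12·184 + 155   →  a_0 = 12
184 = 1·155 + 29   →  a_1 = 1
155 = 5·29 + 10   →  a_2 = 5
29 = 2·10 + 9   →  a_3 = 2
10 = 1·9 + 1   →  a_4 = 1

1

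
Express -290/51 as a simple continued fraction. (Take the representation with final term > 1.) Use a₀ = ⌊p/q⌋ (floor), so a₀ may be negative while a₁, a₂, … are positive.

-290 = -6×51 + 16
51 = 3×16 + 3
16 = 5×3 + 1
3 = 3×1 + 0  (stop)
So -290/51 = [-6; 3, 5, 3].

[-6; 3, 5, 3]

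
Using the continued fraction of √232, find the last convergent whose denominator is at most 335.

√232 = [15; 4, 3, 7, 3, 4, 30, …] (period length 6).
Convergents:
  p_0/q_0 = 15/1
  p_1/q_1 = 61/4
  p_2/q_2 = 198/13
  p_3/q_3 = 1447/95
  p_4/q_4 = 4539/298
  p_5/q_5 = 19603/1287
q_4 = 298 ≤ 335 < 1287 = q_5, so the answer is 4539/298.

4539/298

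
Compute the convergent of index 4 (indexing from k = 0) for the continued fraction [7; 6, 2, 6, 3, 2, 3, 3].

Using pₖ = aₖpₖ₋₁ + pₖ₋₂, qₖ = aₖqₖ₋₁ + qₖ₋₂ (with p₋₁=1, p₋₂=0, q₋₁=0, q₋₂=1):
  k=0: a=7, p=7, q=1
  k=1: a=6, p=43, q=6
  k=2: a=2, p=93, q=13
  k=3: a=6, p=601, q=84
  k=4: a=3, p=1896, q=265

1896/265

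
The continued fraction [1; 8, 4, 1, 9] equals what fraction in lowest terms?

451/402

Fold from the inside: start with 9/1.
  1 + 1/9 = 10/9
  4 + 9/10 = 49/10
  8 + 10/49 = 402/49
  1 + 49/402 = 451/402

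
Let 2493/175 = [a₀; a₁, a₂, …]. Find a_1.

4

2493 = 14·175 + 43   →  a_0 = 14
175 = 4·43 + 3   →  a_1 = 4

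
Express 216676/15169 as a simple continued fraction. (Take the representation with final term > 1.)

[14; 3, 1, 1, 12, 3, 18, 3]

216676 = 14·15169 + 4310
15169 = 3·4310 + 2239
4310 = 1·2239 + 2071
2239 = 1·2071 + 168
2071 = 12·168 + 55
168 = 3·55 + 3
55 = 18·3 + 1
3 = 3·1 + 0  (stop)
So 216676/15169 = [14; 3, 1, 1, 12, 3, 18, 3].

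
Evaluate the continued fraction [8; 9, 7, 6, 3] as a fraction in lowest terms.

10080/1243

Fold from the inside: start with 3/1.
  6 + 1/3 = 19/3
  7 + 3/19 = 136/19
  9 + 19/136 = 1243/136
  8 + 136/1243 = 10080/1243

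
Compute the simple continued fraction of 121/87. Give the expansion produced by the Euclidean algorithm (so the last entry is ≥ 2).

[1; 2, 1, 1, 3, 1, 3]

121 = 1·87 + 34
87 = 2·34 + 19
34 = 1·19 + 15
19 = 1·15 + 4
15 = 3·4 + 3
4 = 1·3 + 1
3 = 3·1 + 0  (stop)
So 121/87 = [1; 2, 1, 1, 3, 1, 3].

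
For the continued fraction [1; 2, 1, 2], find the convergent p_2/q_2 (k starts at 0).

Using pₖ = aₖpₖ₋₁ + pₖ₋₂, qₖ = aₖqₖ₋₁ + qₖ₋₂ (with p₋₁=1, p₋₂=0, q₋₁=0, q₋₂=1):
  k=0: a=1, p=1, q=1
  k=1: a=2, p=3, q=2
  k=2: a=1, p=4, q=3

4/3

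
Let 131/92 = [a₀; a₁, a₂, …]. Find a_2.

131 = 1·92 + 39   →  a_0 = 1
92 = 2·39 + 14   →  a_1 = 2
39 = 2·14 + 11   →  a_2 = 2

2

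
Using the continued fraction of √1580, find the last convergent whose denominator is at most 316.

√1580 = [39; 1, 2, 1, 78, …] (period length 4).
Convergents:
  p_0/q_0 = 39/1
  p_1/q_1 = 40/1
  p_2/q_2 = 119/3
  p_3/q_3 = 159/4
  p_4/q_4 = 12521/315
  p_5/q_5 = 12680/319
q_4 = 315 ≤ 316 < 319 = q_5, so the answer is 12521/315.

12521/315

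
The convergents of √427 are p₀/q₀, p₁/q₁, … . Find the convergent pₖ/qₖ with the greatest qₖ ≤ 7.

√427 = [20; 1, 1, 1, 40, …] (period length 4).
Convergents:
  p_0/q_0 = 20/1
  p_1/q_1 = 21/1
  p_2/q_2 = 41/2
  p_3/q_3 = 62/3
  p_4/q_4 = 2521/122
q_3 = 3 ≤ 7 < 122 = q_4, so the answer is 62/3.

62/3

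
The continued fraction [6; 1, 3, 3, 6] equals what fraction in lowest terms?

555/82

Using pₖ = aₖpₖ₋₁ + pₖ₋₂ and qₖ = aₖqₖ₋₁ + qₖ₋₂:
  k=0: a=6, p=6, q=1
  k=1: a=1, p=7, q=1
  k=2: a=3, p=27, q=4
  k=3: a=3, p=88, q=13
  k=4: a=6, p=555, q=82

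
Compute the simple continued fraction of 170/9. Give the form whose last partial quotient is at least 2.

[18; 1, 8]

170 = 18×9 + 8
9 = 1×8 + 1
8 = 8×1 + 0  (stop)
So 170/9 = [18; 1, 8].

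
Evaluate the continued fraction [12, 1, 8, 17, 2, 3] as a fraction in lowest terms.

Using pₖ = aₖpₖ₋₁ + pₖ₋₂ and qₖ = aₖqₖ₋₁ + qₖ₋₂:
  k=0: a=12, p=12, q=1
  k=1: a=1, p=13, q=1
  k=2: a=8, p=116, q=9
  k=3: a=17, p=1985, q=154
  k=4: a=2, p=4086, q=317
  k=5: a=3, p=14243, q=1105

14243/1105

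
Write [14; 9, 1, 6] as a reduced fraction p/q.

Using pₖ = aₖpₖ₋₁ + pₖ₋₂ and qₖ = aₖqₖ₋₁ + qₖ₋₂:
  k=0: a=14, p=14, q=1
  k=1: a=9, p=127, q=9
  k=2: a=1, p=141, q=10
  k=3: a=6, p=973, q=69

973/69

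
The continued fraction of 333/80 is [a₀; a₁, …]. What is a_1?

6

333 = 4·80 + 13   →  a_0 = 4
80 = 6·13 + 2   →  a_1 = 6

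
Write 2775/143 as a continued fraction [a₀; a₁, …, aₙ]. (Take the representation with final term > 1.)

[19; 2, 2, 6, 1, 3]

2775 = 19·143 + 58
143 = 2·58 + 27
58 = 2·27 + 4
27 = 6·4 + 3
4 = 1·3 + 1
3 = 3·1 + 0  (stop)
So 2775/143 = [19; 2, 2, 6, 1, 3].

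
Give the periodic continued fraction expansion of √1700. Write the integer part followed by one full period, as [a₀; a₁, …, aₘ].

[41; 4, 3, 20, 3, 4, 82]

a₀ = ⌊√1700⌋ = 41.
With m₀=0, d₀=1 and mₖ₊₁ = dₖaₖ − mₖ, dₖ₊₁ = (n − mₖ₊₁²)/dₖ, aₖ₊₁ = ⌊(a₀+mₖ₊₁)/dₖ₊₁⌋:
  k=1: m=41, d=19, a=4
  k=2: m=35, d=25, a=3
  k=3: m=40, d=4, a=20
  k=4: m=40, d=25, a=3
  k=5: m=35, d=19, a=4
  k=6: m=41, d=1, a=82
d=1 and a=2a₀=82 at k=6, so the next step gives (m, d) = (41, 19) again — its k=1 value — and the period has length 6.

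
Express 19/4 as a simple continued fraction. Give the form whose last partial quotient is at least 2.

[4; 1, 3]

19 = 4·4 + 3
4 = 1·3 + 1
3 = 3·1 + 0  (stop)
So 19/4 = [4; 1, 3].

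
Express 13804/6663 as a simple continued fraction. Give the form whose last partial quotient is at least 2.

13804 = 2·6663 + 478
6663 = 13·478 + 449
478 = 1·449 + 29
449 = 15·29 + 14
29 = 2·14 + 1
14 = 14·1 + 0  (stop)
So 13804/6663 = [2; 13, 1, 15, 2, 14].

[2; 13, 1, 15, 2, 14]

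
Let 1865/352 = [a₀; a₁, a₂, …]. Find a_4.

1865 = 5·352 + 105   →  a_0 = 5
352 = 3·105 + 37   →  a_1 = 3
105 = 2·37 + 31   →  a_2 = 2
37 = 1·31 + 6   →  a_3 = 1
31 = 5·6 + 1   →  a_4 = 5

5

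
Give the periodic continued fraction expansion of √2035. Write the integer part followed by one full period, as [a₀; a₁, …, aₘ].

a₀ = ⌊√2035⌋ = 45.

[45; 9, 90]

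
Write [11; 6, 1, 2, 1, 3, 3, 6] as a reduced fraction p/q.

Fold from the inside: start with 6/1.
  3 + 1/6 = 19/6
  3 + 6/19 = 63/19
  1 + 19/63 = 82/63
  2 + 63/82 = 227/82
  1 + 82/227 = 309/227
  6 + 227/309 = 2081/309
  11 + 309/2081 = 23200/2081

23200/2081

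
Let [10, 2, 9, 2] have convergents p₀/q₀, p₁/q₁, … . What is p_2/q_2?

199/19

Using pₖ = aₖpₖ₋₁ + pₖ₋₂, qₖ = aₖqₖ₋₁ + qₖ₋₂ (with p₋₁=1, p₋₂=0, q₋₁=0, q₋₂=1):
  k=0: a=10, p=10, q=1
  k=1: a=2, p=21, q=2
  k=2: a=9, p=199, q=19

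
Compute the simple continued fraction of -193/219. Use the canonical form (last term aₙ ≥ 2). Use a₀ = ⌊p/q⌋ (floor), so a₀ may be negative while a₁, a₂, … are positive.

-193 = -1*219 + 26
219 = 8*26 + 11
26 = 2*11 + 4
11 = 2*4 + 3
4 = 1*3 + 1
3 = 3*1 + 0  (stop)
So -193/219 = [-1; 8, 2, 2, 1, 3].

[-1; 8, 2, 2, 1, 3]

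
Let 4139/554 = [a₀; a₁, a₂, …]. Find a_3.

4139 = 7·554 + 261   →  a_0 = 7
554 = 2·261 + 32   →  a_1 = 2
261 = 8·32 + 5   →  a_2 = 8
32 = 6·5 + 2   →  a_3 = 6

6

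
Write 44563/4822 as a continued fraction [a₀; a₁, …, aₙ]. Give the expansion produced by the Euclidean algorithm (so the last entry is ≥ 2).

44563 = 9·4822 + 1165
4822 = 4·1165 + 162
1165 = 7·162 + 31
162 = 5·31 + 7
31 = 4·7 + 3
7 = 2·3 + 1
3 = 3·1 + 0  (stop)
So 44563/4822 = [9; 4, 7, 5, 4, 2, 3].

[9; 4, 7, 5, 4, 2, 3]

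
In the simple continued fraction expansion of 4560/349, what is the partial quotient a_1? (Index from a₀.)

4560 = 13·349 + 23   →  a_0 = 13
349 = 15·23 + 4   →  a_1 = 15

15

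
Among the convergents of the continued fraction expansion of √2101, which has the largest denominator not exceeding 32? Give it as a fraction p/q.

√2101 = [45; 1, 5, 8, 5, 1, 90, …] (period length 6).
Convergents:
  p_0/q_0 = 45/1
  p_1/q_1 = 46/1
  p_2/q_2 = 275/6
  p_3/q_3 = 2246/49
q_2 = 6 ≤ 32 < 49 = q_3, so the answer is 275/6.

275/6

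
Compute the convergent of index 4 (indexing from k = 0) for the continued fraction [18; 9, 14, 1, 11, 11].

29393/1623

Using pₖ = aₖpₖ₋₁ + pₖ₋₂, qₖ = aₖqₖ₋₁ + qₖ₋₂ (with p₋₁=1, p₋₂=0, q₋₁=0, q₋₂=1):
  k=0: a=18, p=18, q=1
  k=1: a=9, p=163, q=9
  k=2: a=14, p=2300, q=127
  k=3: a=1, p=2463, q=136
  k=4: a=11, p=29393, q=1623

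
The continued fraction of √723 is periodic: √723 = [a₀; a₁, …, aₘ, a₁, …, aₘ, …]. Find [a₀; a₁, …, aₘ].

a₀ = ⌊√723⌋ = 26.
With m₀=0, d₀=1 and mₖ₊₁ = dₖaₖ − mₖ, dₖ₊₁ = (n − mₖ₊₁²)/dₖ, aₖ₊₁ = ⌊(a₀+mₖ₊₁)/dₖ₊₁⌋:
  k=1: m=26, d=47, a=1
  k=2: m=21, d=6, a=7
  k=3: m=21, d=47, a=1
  k=4: m=26, d=1, a=52
d=1 and a=2a₀=52 at k=4, so the next step gives (m, d) = (26, 47) again — its k=1 value — and the period has length 4.

[26; 1, 7, 1, 52]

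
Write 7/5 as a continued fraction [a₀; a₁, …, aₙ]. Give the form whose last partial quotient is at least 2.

7 = 1·5 + 2
5 = 2·2 + 1
2 = 2·1 + 0  (stop)
So 7/5 = [1; 2, 2].

[1; 2, 2]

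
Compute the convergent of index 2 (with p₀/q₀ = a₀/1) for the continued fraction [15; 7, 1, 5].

Using pₖ = aₖpₖ₋₁ + pₖ₋₂, qₖ = aₖqₖ₋₁ + qₖ₋₂ (with p₋₁=1, p₋₂=0, q₋₁=0, q₋₂=1):
  k=0: a=15, p=15, q=1
  k=1: a=7, p=106, q=7
  k=2: a=1, p=121, q=8

121/8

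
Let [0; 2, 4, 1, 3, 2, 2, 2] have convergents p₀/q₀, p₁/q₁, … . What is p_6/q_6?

105/232

Using pₖ = aₖpₖ₋₁ + pₖ₋₂, qₖ = aₖqₖ₋₁ + qₖ₋₂ (with p₋₁=1, p₋₂=0, q₋₁=0, q₋₂=1):
  k=0: a=0, p=0, q=1
  k=1: a=2, p=1, q=2
  k=2: a=4, p=4, q=9
  k=3: a=1, p=5, q=11
  k=4: a=3, p=19, q=42
  k=5: a=2, p=43, q=95
  k=6: a=2, p=105, q=232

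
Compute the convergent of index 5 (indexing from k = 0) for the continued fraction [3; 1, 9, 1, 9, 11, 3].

4729/1210

Using pₖ = aₖpₖ₋₁ + pₖ₋₂, qₖ = aₖqₖ₋₁ + qₖ₋₂ (with p₋₁=1, p₋₂=0, q₋₁=0, q₋₂=1):
  k=0: a=3, p=3, q=1
  k=1: a=1, p=4, q=1
  k=2: a=9, p=39, q=10
  k=3: a=1, p=43, q=11
  k=4: a=9, p=426, q=109
  k=5: a=11, p=4729, q=1210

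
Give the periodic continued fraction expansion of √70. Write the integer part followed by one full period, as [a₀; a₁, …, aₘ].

a₀ = ⌊√70⌋ = 8.

[8; 2, 1, 2, 1, 2, 16]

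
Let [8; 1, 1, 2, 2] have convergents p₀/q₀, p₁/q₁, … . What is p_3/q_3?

Using pₖ = aₖpₖ₋₁ + pₖ₋₂, qₖ = aₖqₖ₋₁ + qₖ₋₂ (with p₋₁=1, p₋₂=0, q₋₁=0, q₋₂=1):
  k=0: a=8, p=8, q=1
  k=1: a=1, p=9, q=1
  k=2: a=1, p=17, q=2
  k=3: a=2, p=43, q=5

43/5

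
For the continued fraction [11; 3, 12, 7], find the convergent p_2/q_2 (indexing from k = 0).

419/37

Using pₖ = aₖpₖ₋₁ + pₖ₋₂, qₖ = aₖqₖ₋₁ + qₖ₋₂ (with p₋₁=1, p₋₂=0, q₋₁=0, q₋₂=1):
  k=0: a=11, p=11, q=1
  k=1: a=3, p=34, q=3
  k=2: a=12, p=419, q=37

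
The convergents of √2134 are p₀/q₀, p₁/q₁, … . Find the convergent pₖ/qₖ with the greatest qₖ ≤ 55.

1894/41

√2134 = [46; 5, 8, 5, 92, …] (period length 4).
Convergents:
  p_0/q_0 = 46/1
  p_1/q_1 = 231/5
  p_2/q_2 = 1894/41
  p_3/q_3 = 9701/210
q_2 = 41 ≤ 55 < 210 = q_3, so the answer is 1894/41.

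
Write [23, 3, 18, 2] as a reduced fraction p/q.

Using pₖ = aₖpₖ₋₁ + pₖ₋₂ and qₖ = aₖqₖ₋₁ + qₖ₋₂:
  k=0: a=23, p=23, q=1
  k=1: a=3, p=70, q=3
  k=2: a=18, p=1283, q=55
  k=3: a=2, p=2636, q=113

2636/113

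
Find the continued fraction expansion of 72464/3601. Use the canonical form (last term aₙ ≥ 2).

72464 = 20·3601 + 444
3601 = 8·444 + 49
444 = 9·49 + 3
49 = 16·3 + 1
3 = 3·1 + 0  (stop)
So 72464/3601 = [20; 8, 9, 16, 3].

[20; 8, 9, 16, 3]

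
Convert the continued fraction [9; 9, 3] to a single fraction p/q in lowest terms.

255/28

Fold from the inside: start with 3/1.
  9 + 1/3 = 28/3
  9 + 3/28 = 255/28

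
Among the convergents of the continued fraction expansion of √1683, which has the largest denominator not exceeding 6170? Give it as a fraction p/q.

137965/3363

√1683 = [41; 41, 82, …] (period length 2).
Convergents:
  p_0/q_0 = 41/1
  p_1/q_1 = 1682/41
  p_2/q_2 = 137965/3363
  p_3/q_3 = 5658247/137924
q_2 = 3363 ≤ 6170 < 137924 = q_3, so the answer is 137965/3363.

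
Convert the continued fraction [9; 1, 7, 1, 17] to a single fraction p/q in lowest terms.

1592/161

Fold from the inside: start with 17/1.
  1 + 1/17 = 18/17
  7 + 17/18 = 143/18
  1 + 18/143 = 161/143
  9 + 143/161 = 1592/161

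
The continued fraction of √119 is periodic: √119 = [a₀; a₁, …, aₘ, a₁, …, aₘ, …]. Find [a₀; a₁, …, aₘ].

[10; 1, 9, 1, 20]

a₀ = ⌊√119⌋ = 10.
With m₀=0, d₀=1 and mₖ₊₁ = dₖaₖ − mₖ, dₖ₊₁ = (n − mₖ₊₁²)/dₖ, aₖ₊₁ = ⌊(a₀+mₖ₊₁)/dₖ₊₁⌋:
  k=1: m=10, d=19, a=1
  k=2: m=9, d=2, a=9
  k=3: m=9, d=19, a=1
  k=4: m=10, d=1, a=20
d=1 and a=2a₀=20 at k=4, so the next step gives (m, d) = (10, 19) again — its k=1 value — and the period has length 4.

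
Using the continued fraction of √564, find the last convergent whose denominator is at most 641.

13513/569

√564 = [23; 1, 2, 1, 46, …] (period length 4).
Convergents:
  p_0/q_0 = 23/1
  p_1/q_1 = 24/1
  p_2/q_2 = 71/3
  p_3/q_3 = 95/4
  p_4/q_4 = 4441/187
  p_5/q_5 = 4536/191
  p_6/q_6 = 13513/569
  p_7/q_7 = 18049/760
q_6 = 569 ≤ 641 < 760 = q_7, so the answer is 13513/569.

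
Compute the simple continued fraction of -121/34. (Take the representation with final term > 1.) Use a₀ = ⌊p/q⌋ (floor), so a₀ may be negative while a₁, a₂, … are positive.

-121 = -4×34 + 15
34 = 2×15 + 4
15 = 3×4 + 3
4 = 1×3 + 1
3 = 3×1 + 0  (stop)
So -121/34 = [-4; 2, 3, 1, 3].

[-4; 2, 3, 1, 3]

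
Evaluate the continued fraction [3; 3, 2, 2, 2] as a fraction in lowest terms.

135/41

Fold from the inside: start with 2/1.
  2 + 1/2 = 5/2
  2 + 2/5 = 12/5
  3 + 5/12 = 41/12
  3 + 12/41 = 135/41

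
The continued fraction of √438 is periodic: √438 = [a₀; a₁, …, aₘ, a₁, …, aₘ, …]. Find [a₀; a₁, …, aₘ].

a₀ = ⌊√438⌋ = 20.

[20; 1, 12, 1, 40]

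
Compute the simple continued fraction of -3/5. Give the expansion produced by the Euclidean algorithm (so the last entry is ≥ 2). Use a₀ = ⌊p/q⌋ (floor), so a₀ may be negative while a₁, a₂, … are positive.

[-1; 2, 2]

-3 = -1×5 + 2
5 = 2×2 + 1
2 = 2×1 + 0  (stop)
So -3/5 = [-1; 2, 2].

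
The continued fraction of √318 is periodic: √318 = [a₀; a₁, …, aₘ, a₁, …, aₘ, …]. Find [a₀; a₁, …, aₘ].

[17; 1, 4, 1, 34]

a₀ = ⌊√318⌋ = 17.
With m₀=0, d₀=1 and mₖ₊₁ = dₖaₖ − mₖ, dₖ₊₁ = (n − mₖ₊₁²)/dₖ, aₖ₊₁ = ⌊(a₀+mₖ₊₁)/dₖ₊₁⌋:
  k=1: m=17, d=29, a=1
  k=2: m=12, d=6, a=4
  k=3: m=12, d=29, a=1
  k=4: m=17, d=1, a=34
d=1 and a=2a₀=34 at k=4, so the next step gives (m, d) = (17, 29) again — its k=1 value — and the period has length 4.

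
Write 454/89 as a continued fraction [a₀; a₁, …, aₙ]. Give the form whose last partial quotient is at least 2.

[5; 9, 1, 8]

454 = 5×89 + 9
89 = 9×9 + 8
9 = 1×8 + 1
8 = 8×1 + 0  (stop)
So 454/89 = [5; 9, 1, 8].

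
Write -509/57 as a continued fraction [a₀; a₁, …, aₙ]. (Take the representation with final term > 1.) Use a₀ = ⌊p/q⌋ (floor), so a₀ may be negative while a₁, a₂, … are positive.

-509 = -9·57 + 4
57 = 14·4 + 1
4 = 4·1 + 0  (stop)
So -509/57 = [-9; 14, 4].

[-9; 14, 4]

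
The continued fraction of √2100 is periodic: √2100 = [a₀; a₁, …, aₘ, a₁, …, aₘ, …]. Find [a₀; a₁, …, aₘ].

a₀ = ⌊√2100⌋ = 45.
With m₀=0, d₀=1 and mₖ₊₁ = dₖaₖ − mₖ, dₖ₊₁ = (n − mₖ₊₁²)/dₖ, aₖ₊₁ = ⌊(a₀+mₖ₊₁)/dₖ₊₁⌋:
  k=1: m=45, d=75, a=1
  k=2: m=30, d=16, a=4
  k=3: m=34, d=59, a=1
  k=4: m=25, d=25, a=2
  k=5: m=25, d=59, a=1
  k=6: m=34, d=16, a=4
  k=7: m=30, d=75, a=1
  k=8: m=45, d=1, a=90
d=1 and a=2a₀=90 at k=8, so the next step gives (m, d) = (45, 75) again — its k=1 value — and the period has length 8.

[45; 1, 4, 1, 2, 1, 4, 1, 90]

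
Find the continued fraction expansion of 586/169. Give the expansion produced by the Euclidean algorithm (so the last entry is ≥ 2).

[3; 2, 7, 5, 2]

586 = 3×169 + 79
169 = 2×79 + 11
79 = 7×11 + 2
11 = 5×2 + 1
2 = 2×1 + 0  (stop)
So 586/169 = [3; 2, 7, 5, 2].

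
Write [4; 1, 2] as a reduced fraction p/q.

Fold from the inside: start with 2/1.
  1 + 1/2 = 3/2
  4 + 2/3 = 14/3

14/3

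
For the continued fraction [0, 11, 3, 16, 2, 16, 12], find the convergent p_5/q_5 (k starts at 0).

Using pₖ = aₖpₖ₋₁ + pₖ₋₂, qₖ = aₖqₖ₋₁ + qₖ₋₂ (with p₋₁=1, p₋₂=0, q₋₁=0, q₋₂=1):
  k=0: a=0, p=0, q=1
  k=1: a=11, p=1, q=11
  k=2: a=3, p=3, q=34
  k=3: a=16, p=49, q=555
  k=4: a=2, p=101, q=1144
  k=5: a=16, p=1665, q=18859

1665/18859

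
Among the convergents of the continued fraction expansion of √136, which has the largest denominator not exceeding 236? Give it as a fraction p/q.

2449/210

√136 = [11; 1, 1, 1, 22, …] (period length 4).
Convergents:
  p_0/q_0 = 11/1
  p_1/q_1 = 12/1
  p_2/q_2 = 23/2
  p_3/q_3 = 35/3
  p_4/q_4 = 793/68
  p_5/q_5 = 828/71
  p_6/q_6 = 1621/139
  p_7/q_7 = 2449/210
  p_8/q_8 = 55499/4759
q_7 = 210 ≤ 236 < 4759 = q_8, so the answer is 2449/210.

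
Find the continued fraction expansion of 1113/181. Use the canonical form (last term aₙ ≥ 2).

1113 = 6·181 + 27
181 = 6·27 + 19
27 = 1·19 + 8
19 = 2·8 + 3
8 = 2·3 + 2
3 = 1·2 + 1
2 = 2·1 + 0  (stop)
So 1113/181 = [6; 6, 1, 2, 2, 1, 2].

[6; 6, 1, 2, 2, 1, 2]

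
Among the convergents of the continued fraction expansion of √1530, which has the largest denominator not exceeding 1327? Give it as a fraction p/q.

26481/677

√1530 = [39; 8, 1, 2, 8, 2, 1, 8, 78, …] (period length 8).
Convergents:
  p_0/q_0 = 39/1
  p_1/q_1 = 313/8
  p_2/q_2 = 352/9
  p_3/q_3 = 1017/26
  p_4/q_4 = 8488/217
  p_5/q_5 = 17993/460
  p_6/q_6 = 26481/677
  p_7/q_7 = 229841/5876
q_6 = 677 ≤ 1327 < 5876 = q_7, so the answer is 26481/677.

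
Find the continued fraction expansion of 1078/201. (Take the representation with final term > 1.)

1078 = 5*201 + 73
201 = 2*73 + 55
73 = 1*55 + 18
55 = 3*18 + 1
18 = 18*1 + 0  (stop)
So 1078/201 = [5; 2, 1, 3, 18].

[5; 2, 1, 3, 18]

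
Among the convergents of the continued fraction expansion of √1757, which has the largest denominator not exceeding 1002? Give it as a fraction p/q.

41707/995

√1757 = [41; 1, 10, 1, 82, …] (period length 4).
Convergents:
  p_0/q_0 = 41/1
  p_1/q_1 = 42/1
  p_2/q_2 = 461/11
  p_3/q_3 = 503/12
  p_4/q_4 = 41707/995
  p_5/q_5 = 42210/1007
q_4 = 995 ≤ 1002 < 1007 = q_5, so the answer is 41707/995.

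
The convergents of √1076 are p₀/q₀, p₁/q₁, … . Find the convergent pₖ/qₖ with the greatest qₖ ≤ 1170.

13449/410

√1076 = [32; 1, 4, 16, 4, 1, 64, …] (period length 6).
Convergents:
  p_0/q_0 = 32/1
  p_1/q_1 = 33/1
  p_2/q_2 = 164/5
  p_3/q_3 = 2657/81
  p_4/q_4 = 10792/329
  p_5/q_5 = 13449/410
  p_6/q_6 = 871528/26569
q_5 = 410 ≤ 1170 < 26569 = q_6, so the answer is 13449/410.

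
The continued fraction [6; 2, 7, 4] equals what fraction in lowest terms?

Using pₖ = aₖpₖ₋₁ + pₖ₋₂ and qₖ = aₖqₖ₋₁ + qₖ₋₂:
  k=0: a=6, p=6, q=1
  k=1: a=2, p=13, q=2
  k=2: a=7, p=97, q=15
  k=3: a=4, p=401, q=62

401/62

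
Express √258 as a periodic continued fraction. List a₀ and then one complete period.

[16; 16, 32]

a₀ = ⌊√258⌋ = 16.
With m₀=0, d₀=1 and mₖ₊₁ = dₖaₖ − mₖ, dₖ₊₁ = (n − mₖ₊₁²)/dₖ, aₖ₊₁ = ⌊(a₀+mₖ₊₁)/dₖ₊₁⌋:
  k=1: m=16, d=2, a=16
  k=2: m=16, d=1, a=32
d=1 and a=2a₀=32 at k=2, so the next step gives (m, d) = (16, 2) again — its k=1 value — and the period has length 2.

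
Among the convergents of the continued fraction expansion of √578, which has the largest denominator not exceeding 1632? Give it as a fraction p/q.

√578 = [24; 24, 48, …] (period length 2).
Convergents:
  p_0/q_0 = 24/1
  p_1/q_1 = 577/24
  p_2/q_2 = 27720/1153
  p_3/q_3 = 665857/27696
q_2 = 1153 ≤ 1632 < 27696 = q_3, so the answer is 27720/1153.

27720/1153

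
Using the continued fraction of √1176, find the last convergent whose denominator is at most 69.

√1176 = [34; 3, 2, 2, 2, 3, 68, …] (period length 6).
Convergents:
  p_0/q_0 = 34/1
  p_1/q_1 = 103/3
  p_2/q_2 = 240/7
  p_3/q_3 = 583/17
  p_4/q_4 = 1406/41
  p_5/q_5 = 4801/140
q_4 = 41 ≤ 69 < 140 = q_5, so the answer is 1406/41.

1406/41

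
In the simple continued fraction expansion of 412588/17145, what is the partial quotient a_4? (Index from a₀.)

19

412588 = 24·17145 + 1108   →  a_0 = 24
17145 = 15·1108 + 525   →  a_1 = 15
1108 = 2·525 + 58   →  a_2 = 2
525 = 9·58 + 3   →  a_3 = 9
58 = 19·3 + 1   →  a_4 = 19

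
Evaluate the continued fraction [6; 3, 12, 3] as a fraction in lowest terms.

Fold from the inside: start with 3/1.
  12 + 1/3 = 37/3
  3 + 3/37 = 114/37
  6 + 37/114 = 721/114

721/114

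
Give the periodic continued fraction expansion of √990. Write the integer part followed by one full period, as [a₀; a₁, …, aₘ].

a₀ = ⌊√990⌋ = 31.
With m₀=0, d₀=1 and mₖ₊₁ = dₖaₖ − mₖ, dₖ₊₁ = (n − mₖ₊₁²)/dₖ, aₖ₊₁ = ⌊(a₀+mₖ₊₁)/dₖ₊₁⌋:
  k=1: m=31, d=29, a=2
  k=2: m=27, d=9, a=6
  k=3: m=27, d=29, a=2
  k=4: m=31, d=1, a=62
d=1 and a=2a₀=62 at k=4, so the next step gives (m, d) = (31, 29) again — its k=1 value — and the period has length 4.

[31; 2, 6, 2, 62]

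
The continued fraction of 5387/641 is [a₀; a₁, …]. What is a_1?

2

5387 = 8·641 + 259   →  a_0 = 8
641 = 2·259 + 123   →  a_1 = 2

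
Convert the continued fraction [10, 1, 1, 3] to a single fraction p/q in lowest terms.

Using pₖ = aₖpₖ₋₁ + pₖ₋₂ and qₖ = aₖqₖ₋₁ + qₖ₋₂:
  k=0: a=10, p=10, q=1
  k=1: a=1, p=11, q=1
  k=2: a=1, p=21, q=2
  k=3: a=3, p=74, q=7

74/7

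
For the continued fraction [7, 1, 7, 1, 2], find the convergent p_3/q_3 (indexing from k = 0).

Using pₖ = aₖpₖ₋₁ + pₖ₋₂, qₖ = aₖqₖ₋₁ + qₖ₋₂ (with p₋₁=1, p₋₂=0, q₋₁=0, q₋₂=1):
  k=0: a=7, p=7, q=1
  k=1: a=1, p=8, q=1
  k=2: a=7, p=63, q=8
  k=3: a=1, p=71, q=9

71/9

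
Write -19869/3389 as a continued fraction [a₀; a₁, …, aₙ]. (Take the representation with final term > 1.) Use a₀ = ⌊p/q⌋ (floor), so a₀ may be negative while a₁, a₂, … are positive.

[-6; 7, 3, 2, 7, 1, 7]

-19869 = -6·3389 + 465
3389 = 7·465 + 134
465 = 3·134 + 63
134 = 2·63 + 8
63 = 7·8 + 7
8 = 1·7 + 1
7 = 7·1 + 0  (stop)
So -19869/3389 = [-6; 7, 3, 2, 7, 1, 7].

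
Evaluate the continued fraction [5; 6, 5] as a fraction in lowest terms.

160/31

Using pₖ = aₖpₖ₋₁ + pₖ₋₂ and qₖ = aₖqₖ₋₁ + qₖ₋₂:
  k=0: a=5, p=5, q=1
  k=1: a=6, p=31, q=6
  k=2: a=5, p=160, q=31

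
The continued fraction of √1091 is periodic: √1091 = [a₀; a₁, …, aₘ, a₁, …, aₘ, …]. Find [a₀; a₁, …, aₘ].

[33; 33, 66]

a₀ = ⌊√1091⌋ = 33.
With m₀=0, d₀=1 and mₖ₊₁ = dₖaₖ − mₖ, dₖ₊₁ = (n − mₖ₊₁²)/dₖ, aₖ₊₁ = ⌊(a₀+mₖ₊₁)/dₖ₊₁⌋:
  k=1: m=33, d=2, a=33
  k=2: m=33, d=1, a=66
d=1 and a=2a₀=66 at k=2, so the next step gives (m, d) = (33, 2) again — its k=1 value — and the period has length 2.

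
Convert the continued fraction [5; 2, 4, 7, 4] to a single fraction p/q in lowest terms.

Using pₖ = aₖpₖ₋₁ + pₖ₋₂ and qₖ = aₖqₖ₋₁ + qₖ₋₂:
  k=0: a=5, p=5, q=1
  k=1: a=2, p=11, q=2
  k=2: a=4, p=49, q=9
  k=3: a=7, p=354, q=65
  k=4: a=4, p=1465, q=269

1465/269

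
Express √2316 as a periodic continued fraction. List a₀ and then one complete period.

[48; 8, 96]

a₀ = ⌊√2316⌋ = 48.
With m₀=0, d₀=1 and mₖ₊₁ = dₖaₖ − mₖ, dₖ₊₁ = (n − mₖ₊₁²)/dₖ, aₖ₊₁ = ⌊(a₀+mₖ₊₁)/dₖ₊₁⌋:
  k=1: m=48, d=12, a=8
  k=2: m=48, d=1, a=96
d=1 and a=2a₀=96 at k=2, so the next step gives (m, d) = (48, 12) again — its k=1 value — and the period has length 2.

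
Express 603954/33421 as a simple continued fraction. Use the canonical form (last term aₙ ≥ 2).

[18; 14, 15, 7, 2, 10]

603954 = 18·33421 + 2376
33421 = 14·2376 + 157
2376 = 15·157 + 21
157 = 7·21 + 10
21 = 2·10 + 1
10 = 10·1 + 0  (stop)
So 603954/33421 = [18; 14, 15, 7, 2, 10].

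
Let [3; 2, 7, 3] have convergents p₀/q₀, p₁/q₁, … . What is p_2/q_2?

Using pₖ = aₖpₖ₋₁ + pₖ₋₂, qₖ = aₖqₖ₋₁ + qₖ₋₂ (with p₋₁=1, p₋₂=0, q₋₁=0, q₋₂=1):
  k=0: a=3, p=3, q=1
  k=1: a=2, p=7, q=2
  k=2: a=7, p=52, q=15

52/15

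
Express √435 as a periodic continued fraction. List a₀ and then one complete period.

a₀ = ⌊√435⌋ = 20.

[20; 1, 5, 1, 40]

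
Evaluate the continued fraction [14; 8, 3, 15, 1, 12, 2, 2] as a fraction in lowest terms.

Using pₖ = aₖpₖ₋₁ + pₖ₋₂ and qₖ = aₖqₖ₋₁ + qₖ₋₂:
  k=0: a=14, p=14, q=1
  k=1: a=8, p=113, q=8
  k=2: a=3, p=353, q=25
  k=3: a=15, p=5408, q=383
  k=4: a=1, p=5761, q=408
  k=5: a=12, p=74540, q=5279
  k=6: a=2, p=154841, q=10966
  k=7: a=2, p=384222, q=27211

384222/27211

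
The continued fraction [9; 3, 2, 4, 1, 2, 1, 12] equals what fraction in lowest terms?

Using pₖ = aₖpₖ₋₁ + pₖ₋₂ and qₖ = aₖqₖ₋₁ + qₖ₋₂:
  k=0: a=9, p=9, q=1
  k=1: a=3, p=28, q=3
  k=2: a=2, p=65, q=7
  k=3: a=4, p=288, q=31
  k=4: a=1, p=353, q=38
  k=5: a=2, p=994, q=107
  k=6: a=1, p=1347, q=145
  k=7: a=12, p=17158, q=1847

17158/1847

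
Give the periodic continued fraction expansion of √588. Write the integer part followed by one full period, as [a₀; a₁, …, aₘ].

[24; 4, 48]

a₀ = ⌊√588⌋ = 24.
With m₀=0, d₀=1 and mₖ₊₁ = dₖaₖ − mₖ, dₖ₊₁ = (n − mₖ₊₁²)/dₖ, aₖ₊₁ = ⌊(a₀+mₖ₊₁)/dₖ₊₁⌋:
  k=1: m=24, d=12, a=4
  k=2: m=24, d=1, a=48
d=1 and a=2a₀=48 at k=2, so the next step gives (m, d) = (24, 12) again — its k=1 value — and the period has length 2.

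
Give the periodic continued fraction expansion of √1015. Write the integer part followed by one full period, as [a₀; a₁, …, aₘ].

a₀ = ⌊√1015⌋ = 31.
With m₀=0, d₀=1 and mₖ₊₁ = dₖaₖ − mₖ, dₖ₊₁ = (n − mₖ₊₁²)/dₖ, aₖ₊₁ = ⌊(a₀+mₖ₊₁)/dₖ₊₁⌋:
  k=1: m=31, d=54, a=1
  k=2: m=23, d=9, a=6
  k=3: m=31, d=6, a=10
  k=4: m=29, d=29, a=2
  k=5: m=29, d=6, a=10
  k=6: m=31, d=9, a=6
  k=7: m=23, d=54, a=1
  k=8: m=31, d=1, a=62
d=1 and a=2a₀=62 at k=8, so the next step gives (m, d) = (31, 54) again — its k=1 value — and the period has length 8.

[31; 1, 6, 10, 2, 10, 6, 1, 62]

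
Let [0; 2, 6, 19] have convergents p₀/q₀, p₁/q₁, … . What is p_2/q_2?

6/13

Using pₖ = aₖpₖ₋₁ + pₖ₋₂, qₖ = aₖqₖ₋₁ + qₖ₋₂ (with p₋₁=1, p₋₂=0, q₋₁=0, q₋₂=1):
  k=0: a=0, p=0, q=1
  k=1: a=2, p=1, q=2
  k=2: a=6, p=6, q=13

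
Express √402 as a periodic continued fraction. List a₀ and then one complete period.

[20; 20, 40]

a₀ = ⌊√402⌋ = 20.
With m₀=0, d₀=1 and mₖ₊₁ = dₖaₖ − mₖ, dₖ₊₁ = (n − mₖ₊₁²)/dₖ, aₖ₊₁ = ⌊(a₀+mₖ₊₁)/dₖ₊₁⌋:
  k=1: m=20, d=2, a=20
  k=2: m=20, d=1, a=40
d=1 and a=2a₀=40 at k=2, so the next step gives (m, d) = (20, 2) again — its k=1 value — and the period has length 2.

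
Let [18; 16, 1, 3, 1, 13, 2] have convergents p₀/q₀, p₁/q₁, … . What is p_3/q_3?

1210/67

Using pₖ = aₖpₖ₋₁ + pₖ₋₂, qₖ = aₖqₖ₋₁ + qₖ₋₂ (with p₋₁=1, p₋₂=0, q₋₁=0, q₋₂=1):
  k=0: a=18, p=18, q=1
  k=1: a=16, p=289, q=16
  k=2: a=1, p=307, q=17
  k=3: a=3, p=1210, q=67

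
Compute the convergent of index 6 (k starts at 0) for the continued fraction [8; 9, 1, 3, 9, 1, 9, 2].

32094/3961

Using pₖ = aₖpₖ₋₁ + pₖ₋₂, qₖ = aₖqₖ₋₁ + qₖ₋₂ (with p₋₁=1, p₋₂=0, q₋₁=0, q₋₂=1):
  k=0: a=8, p=8, q=1
  k=1: a=9, p=73, q=9
  k=2: a=1, p=81, q=10
  k=3: a=3, p=316, q=39
  k=4: a=9, p=2925, q=361
  k=5: a=1, p=3241, q=400
  k=6: a=9, p=32094, q=3961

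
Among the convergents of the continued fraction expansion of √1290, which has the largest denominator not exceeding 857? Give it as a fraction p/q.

√1290 = [35; 1, 10, 1, 70, …] (period length 4).
Convergents:
  p_0/q_0 = 35/1
  p_1/q_1 = 36/1
  p_2/q_2 = 395/11
  p_3/q_3 = 431/12
  p_4/q_4 = 30565/851
  p_5/q_5 = 30996/863
q_4 = 851 ≤ 857 < 863 = q_5, so the answer is 30565/851.

30565/851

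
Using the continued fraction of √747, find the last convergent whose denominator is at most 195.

√747 = [27; 3, 54, …] (period length 2).
Convergents:
  p_0/q_0 = 27/1
  p_1/q_1 = 82/3
  p_2/q_2 = 4455/163
  p_3/q_3 = 13447/492
q_2 = 163 ≤ 195 < 492 = q_3, so the answer is 4455/163.

4455/163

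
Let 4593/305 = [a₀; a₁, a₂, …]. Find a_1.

4593 = 15·305 + 18   →  a_0 = 15
305 = 16·18 + 17   →  a_1 = 16

16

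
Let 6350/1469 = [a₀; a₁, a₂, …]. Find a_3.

6350 = 4·1469 + 474   →  a_0 = 4
1469 = 3·474 + 47   →  a_1 = 3
474 = 10·47 + 4   →  a_2 = 10
47 = 11·4 + 3   →  a_3 = 11

11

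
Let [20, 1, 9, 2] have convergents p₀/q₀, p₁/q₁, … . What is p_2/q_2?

209/10

Using pₖ = aₖpₖ₋₁ + pₖ₋₂, qₖ = aₖqₖ₋₁ + qₖ₋₂ (with p₋₁=1, p₋₂=0, q₋₁=0, q₋₂=1):
  k=0: a=20, p=20, q=1
  k=1: a=1, p=21, q=1
  k=2: a=9, p=209, q=10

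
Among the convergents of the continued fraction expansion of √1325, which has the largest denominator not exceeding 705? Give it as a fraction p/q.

√1325 = [36; 2, 2, 72, …] (period length 3).
Convergents:
  p_0/q_0 = 36/1
  p_1/q_1 = 73/2
  p_2/q_2 = 182/5
  p_3/q_3 = 13177/362
  p_4/q_4 = 26536/729
q_3 = 362 ≤ 705 < 729 = q_4, so the answer is 13177/362.

13177/362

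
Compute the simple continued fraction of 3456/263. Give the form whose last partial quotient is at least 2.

[13; 7, 9, 4]

3456 = 13*263 + 37
263 = 7*37 + 4
37 = 9*4 + 1
4 = 4*1 + 0  (stop)
So 3456/263 = [13; 7, 9, 4].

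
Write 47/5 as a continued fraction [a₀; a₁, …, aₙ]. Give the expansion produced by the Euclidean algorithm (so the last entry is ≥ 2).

[9; 2, 2]

47 = 9·5 + 2
5 = 2·2 + 1
2 = 2·1 + 0  (stop)
So 47/5 = [9; 2, 2].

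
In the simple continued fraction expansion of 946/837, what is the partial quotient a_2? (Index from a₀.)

946 = 1·837 + 109   →  a_0 = 1
837 = 7·109 + 74   →  a_1 = 7
109 = 1·74 + 35   →  a_2 = 1

1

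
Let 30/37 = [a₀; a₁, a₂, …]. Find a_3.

30 = 0·37 + 30   →  a_0 = 0
37 = 1·30 + 7   →  a_1 = 1
30 = 4·7 + 2   →  a_2 = 4
7 = 3·2 + 1   →  a_3 = 3

3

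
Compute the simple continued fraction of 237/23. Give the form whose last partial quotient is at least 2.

237 = 10*23 + 7
23 = 3*7 + 2
7 = 3*2 + 1
2 = 2*1 + 0  (stop)
So 237/23 = [10; 3, 3, 2].

[10; 3, 3, 2]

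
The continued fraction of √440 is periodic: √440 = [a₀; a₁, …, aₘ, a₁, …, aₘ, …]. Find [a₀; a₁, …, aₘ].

[20; 1, 40]

a₀ = ⌊√440⌋ = 20.
With m₀=0, d₀=1 and mₖ₊₁ = dₖaₖ − mₖ, dₖ₊₁ = (n − mₖ₊₁²)/dₖ, aₖ₊₁ = ⌊(a₀+mₖ₊₁)/dₖ₊₁⌋:
  k=1: m=20, d=40, a=1
  k=2: m=20, d=1, a=40
d=1 and a=2a₀=40 at k=2, so the next step gives (m, d) = (20, 40) again — its k=1 value — and the period has length 2.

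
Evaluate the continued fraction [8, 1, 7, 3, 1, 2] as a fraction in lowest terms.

808/91

Fold from the inside: start with 2/1.
  1 + 1/2 = 3/2
  3 + 2/3 = 11/3
  7 + 3/11 = 80/11
  1 + 11/80 = 91/80
  8 + 80/91 = 808/91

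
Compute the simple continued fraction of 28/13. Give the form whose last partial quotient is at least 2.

[2; 6, 2]

28 = 2·13 + 2
13 = 6·2 + 1
2 = 2·1 + 0  (stop)
So 28/13 = [2; 6, 2].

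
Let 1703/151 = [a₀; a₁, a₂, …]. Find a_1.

3

1703 = 11·151 + 42   →  a_0 = 11
151 = 3·42 + 25   →  a_1 = 3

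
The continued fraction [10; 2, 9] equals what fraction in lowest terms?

Using pₖ = aₖpₖ₋₁ + pₖ₋₂ and qₖ = aₖqₖ₋₁ + qₖ₋₂:
  k=0: a=10, p=10, q=1
  k=1: a=2, p=21, q=2
  k=2: a=9, p=199, q=19

199/19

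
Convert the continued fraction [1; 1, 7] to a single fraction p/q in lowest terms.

15/8

Fold from the inside: start with 7/1.
  1 + 1/7 = 8/7
  1 + 7/8 = 15/8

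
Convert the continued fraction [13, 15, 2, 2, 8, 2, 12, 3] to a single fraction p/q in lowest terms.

688103/52668

Using pₖ = aₖpₖ₋₁ + pₖ₋₂ and qₖ = aₖqₖ₋₁ + qₖ₋₂:
  k=0: a=13, p=13, q=1
  k=1: a=15, p=196, q=15
  k=2: a=2, p=405, q=31
  k=3: a=2, p=1006, q=77
  k=4: a=8, p=8453, q=647
  k=5: a=2, p=17912, q=1371
  k=6: a=12, p=223397, q=17099
  k=7: a=3, p=688103, q=52668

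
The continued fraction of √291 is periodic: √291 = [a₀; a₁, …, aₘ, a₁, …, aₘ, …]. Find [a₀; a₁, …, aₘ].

[17; 17, 34]

a₀ = ⌊√291⌋ = 17.
With m₀=0, d₀=1 and mₖ₊₁ = dₖaₖ − mₖ, dₖ₊₁ = (n − mₖ₊₁²)/dₖ, aₖ₊₁ = ⌊(a₀+mₖ₊₁)/dₖ₊₁⌋:
  k=1: m=17, d=2, a=17
  k=2: m=17, d=1, a=34
d=1 and a=2a₀=34 at k=2, so the next step gives (m, d) = (17, 2) again — its k=1 value — and the period has length 2.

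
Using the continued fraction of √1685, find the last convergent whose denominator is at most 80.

1683/41

√1685 = [41; 20, 1, 1, 20, 82, …] (period length 5).
Convergents:
  p_0/q_0 = 41/1
  p_1/q_1 = 821/20
  p_2/q_2 = 862/21
  p_3/q_3 = 1683/41
  p_4/q_4 = 34522/841
q_3 = 41 ≤ 80 < 841 = q_4, so the answer is 1683/41.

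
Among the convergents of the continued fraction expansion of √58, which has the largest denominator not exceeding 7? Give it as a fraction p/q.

38/5

√58 = [7; 1, 1, 1, 1, 1, 1, 14, …] (period length 7).
Convergents:
  p_0/q_0 = 7/1
  p_1/q_1 = 8/1
  p_2/q_2 = 15/2
  p_3/q_3 = 23/3
  p_4/q_4 = 38/5
  p_5/q_5 = 61/8
q_4 = 5 ≤ 7 < 8 = q_5, so the answer is 38/5.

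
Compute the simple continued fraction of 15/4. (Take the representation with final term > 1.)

[3; 1, 3]

15 = 3×4 + 3
4 = 1×3 + 1
3 = 3×1 + 0  (stop)
So 15/4 = [3; 1, 3].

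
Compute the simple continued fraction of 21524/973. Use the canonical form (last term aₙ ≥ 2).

[22; 8, 4, 14, 2]

21524 = 22*973 + 118
973 = 8*118 + 29
118 = 4*29 + 2
29 = 14*2 + 1
2 = 2*1 + 0  (stop)
So 21524/973 = [22; 8, 4, 14, 2].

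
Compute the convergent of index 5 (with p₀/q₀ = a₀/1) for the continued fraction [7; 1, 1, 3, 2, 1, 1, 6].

174/23

Using pₖ = aₖpₖ₋₁ + pₖ₋₂, qₖ = aₖqₖ₋₁ + qₖ₋₂ (with p₋₁=1, p₋₂=0, q₋₁=0, q₋₂=1):
  k=0: a=7, p=7, q=1
  k=1: a=1, p=8, q=1
  k=2: a=1, p=15, q=2
  k=3: a=3, p=53, q=7
  k=4: a=2, p=121, q=16
  k=5: a=1, p=174, q=23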